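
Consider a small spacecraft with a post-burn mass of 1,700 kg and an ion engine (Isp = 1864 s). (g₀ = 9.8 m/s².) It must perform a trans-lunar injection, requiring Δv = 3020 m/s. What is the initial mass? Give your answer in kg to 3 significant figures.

v_e = Isp · g₀ = 1864 × 9.8 = 18267.2 m/s.
m₀/m_f = exp(Δv / v_e) = exp(3020 / 18267.2) = exp(0.1653) = 1.1798.
m₀ = m_f × 1.1798 = 1,700 × 1.1798 = 2,005.66 kg.

initial mass ≈ 2010 kg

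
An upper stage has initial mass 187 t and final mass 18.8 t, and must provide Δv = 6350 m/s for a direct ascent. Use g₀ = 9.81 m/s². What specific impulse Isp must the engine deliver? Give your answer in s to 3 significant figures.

Isp ≈ 282 s

ln(m₀/m_f) = ln(187000/18800) = ln(9.947) = 2.2973.
Rocket equation: v_e = Δv / ln(m₀/m_f) = 6350 / 2.2973 = 2764.2 m/s.
Isp = v_e / g₀ = 2764.2 / 9.81 = 281.8 s.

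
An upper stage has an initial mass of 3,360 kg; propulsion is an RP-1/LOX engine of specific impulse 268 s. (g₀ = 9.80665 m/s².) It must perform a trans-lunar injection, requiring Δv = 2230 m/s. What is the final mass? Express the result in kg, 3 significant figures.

final mass ≈ 1440 kg

v_e = Isp · g₀ = 268 × 9.80665 = 2628.2 m/s.
m₀/m_f = exp(Δv / v_e) = exp(2230 / 2628.2) = exp(0.8485) = 2.3361.
m_f = m₀ / 2.3361 = 3,360 / 2.3361 = 1,438.29 kg.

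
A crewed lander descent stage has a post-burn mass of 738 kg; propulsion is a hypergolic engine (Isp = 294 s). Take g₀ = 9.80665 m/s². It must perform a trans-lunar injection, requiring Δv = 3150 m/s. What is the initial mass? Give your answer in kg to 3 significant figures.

v_e = Isp · g₀ = 294 × 9.80665 = 2883.2 m/s.
By the Tsiolkovsky rocket equation, m₀/m_f = exp(Δv / v_e) = exp(3150 / 2883.2) = exp(1.0926) = 2.9819.
m₀ = m_f × 2.9819 = 738 × 2.9819 = 2,200.64 kg.

initial mass ≈ 2200 kg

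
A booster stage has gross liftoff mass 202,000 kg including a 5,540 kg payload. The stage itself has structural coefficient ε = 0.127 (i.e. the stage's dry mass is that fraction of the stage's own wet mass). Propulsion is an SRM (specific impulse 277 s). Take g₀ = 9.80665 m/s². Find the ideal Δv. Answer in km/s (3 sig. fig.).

Stage wet mass = m₀ − payload = 202,000 − 5,540 = 196,460 kg.
Stage dry mass = ε × stage wet mass = 0.127 × 196,460 = 24,950.4 kg.
Burnout mass m_f = stage dry + payload = 24,950.4 + 5,540 = 30,490.4 kg.
v_e = Isp · g₀ = 277 × 9.80665 = 2716.4 m/s.
Δv = v_e · ln(202,000/30,490.4) = 2716.4 × ln(6.625) = 2716.4 × 1.8909 ≈ 5136 m/s.

Δv ≈ 5.14 km/s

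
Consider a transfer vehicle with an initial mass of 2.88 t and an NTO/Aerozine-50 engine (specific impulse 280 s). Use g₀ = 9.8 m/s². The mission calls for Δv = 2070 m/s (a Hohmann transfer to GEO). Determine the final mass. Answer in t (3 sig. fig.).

v_e = Isp · g₀ = 280 × 9.8 = 2744.0 m/s.
m₀/m_f = exp(Δv / v_e) = exp(2070 / 2744.0) = exp(0.7544) = 2.1263.
m_f = m₀ / 2.1263 = 2.88 / 2.1263 = 1.35447 t.

final mass ≈ 1.35 t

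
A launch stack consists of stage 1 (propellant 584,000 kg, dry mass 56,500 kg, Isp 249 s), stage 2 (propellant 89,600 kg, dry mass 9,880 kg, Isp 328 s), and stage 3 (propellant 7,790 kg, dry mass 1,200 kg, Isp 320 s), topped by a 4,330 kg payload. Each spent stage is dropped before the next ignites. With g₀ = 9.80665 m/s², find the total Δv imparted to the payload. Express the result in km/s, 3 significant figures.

Ignition mass of stage 1 = 584,000+56,500 + 89,600+9,880 + 7,790+1,200 + 4,330 = 753,300 kg.
Stage 1: m₀ = 753,300 kg, m_f = 753,300 − 584,000 = 169,300 kg; Δv = 249×9.80665×ln(4.449) = 2441.9×1.4928 ≈ 3645 m/s.
Stage 2: m₀ = 112,800 kg, m_f = 112,800 − 89,600 = 23,200 kg; Δv = 328×9.80665×ln(4.862) = 3216.6×1.5815 ≈ 5087 m/s.
Stage 3: m₀ = 13,320 kg, m_f = 13,320 − 7,790 = 5,530 kg; Δv = 320×9.80665×ln(2.409) = 3138.1×0.8791 ≈ 2759 m/s.
Total Δv = 3645 + 5087 + 2759 = 11491 m/s.

Δv ≈ 11.5 km/s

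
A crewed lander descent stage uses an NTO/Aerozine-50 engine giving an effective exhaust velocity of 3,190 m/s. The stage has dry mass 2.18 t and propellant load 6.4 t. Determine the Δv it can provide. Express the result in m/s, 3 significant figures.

Δv ≈ 4370 m/s

m₀ = m_dry + m_prop = 2.18 + 6.4 = 8.58 t.
Δv = v_e · ln(m₀/m_f) = 3190.0 × ln(3.936) = 3190.0 × 1.3701 ≈ 4370.6 m/s.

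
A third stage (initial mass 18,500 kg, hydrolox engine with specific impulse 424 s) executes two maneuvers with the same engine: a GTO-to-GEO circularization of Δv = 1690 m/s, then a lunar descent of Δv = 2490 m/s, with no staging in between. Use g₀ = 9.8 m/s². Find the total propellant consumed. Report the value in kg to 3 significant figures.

v_e = Isp · g₀ = 424 × 9.8 = 4155.2 m/s.
After the first burn: m = 18500 × exp(−1690/4155.2) = 18500 × 0.66583 = 12,317.9 kg.
After the second burn: m = 12,317.9 × exp(−2490/4155.2) = 12,317.9 × 0.54922 = 6,765.24 kg.
Total propellant = m₀ − m_final = 18500 − 6,765.24 = 11,734.76 kg.

total propellant consumed ≈ 11700 kg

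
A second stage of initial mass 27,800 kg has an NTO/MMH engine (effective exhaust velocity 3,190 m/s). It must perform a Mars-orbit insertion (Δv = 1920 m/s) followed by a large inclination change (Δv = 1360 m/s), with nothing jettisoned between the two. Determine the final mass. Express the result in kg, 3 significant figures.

final mass ≈ 9940 kg

After the first burn: m = 27800 × exp(−1920/3190.0) = 27800 × 0.54778 = 15,228.3 kg.
After the second burn: m = 15,228.3 × exp(−1360/3190.0) = 15,228.3 × 0.65290 = 9,942.56 kg.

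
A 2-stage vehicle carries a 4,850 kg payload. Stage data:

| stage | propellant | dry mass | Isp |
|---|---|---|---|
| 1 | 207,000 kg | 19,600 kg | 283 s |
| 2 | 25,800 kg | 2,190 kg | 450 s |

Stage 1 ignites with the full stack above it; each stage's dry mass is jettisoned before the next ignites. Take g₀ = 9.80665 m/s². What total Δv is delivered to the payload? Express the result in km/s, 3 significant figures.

Δv ≈ 11.2 km/s

Ignition mass of stage 1 = 207,000+19,600 + 25,800+2,190 + 4,850 = 259,440 kg.
Stage 1: m₀ = 259,440 kg, m_f = 259,440 − 207,000 = 52,440 kg; Δv = 283×9.80665×ln(4.947) = 2775.3×1.5989 ≈ 4437 m/s.
Stage 2: m₀ = 32,840 kg, m_f = 32,840 − 25,800 = 7,040 kg; Δv = 450×9.80665×ln(4.665) = 4413.0×1.5400 ≈ 6796 m/s.
Total Δv = 4437 + 6796 = 11233 m/s.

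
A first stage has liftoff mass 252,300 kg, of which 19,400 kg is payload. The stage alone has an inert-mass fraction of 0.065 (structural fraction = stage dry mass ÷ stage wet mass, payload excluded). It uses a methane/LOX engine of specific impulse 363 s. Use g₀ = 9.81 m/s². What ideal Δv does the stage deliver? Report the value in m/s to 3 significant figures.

Stage wet mass = m₀ − payload = 252,300 − 19,400 = 232,900 kg.
Stage dry mass = ε × stage wet mass = 0.065 × 232,900 = 15,138.5 kg.
Burnout mass m_f = stage dry + payload = 15,138.5 + 19,400 = 34,538.5 kg.
v_e = Isp · g₀ = 363 × 9.81 = 3561.0 m/s.
Δv = v_e · ln(252,300/34,538.5) = 3561.0 × ln(7.305) = 3561.0 × 1.9885 ≈ 7081 m/s.

Δv ≈ 7080 m/s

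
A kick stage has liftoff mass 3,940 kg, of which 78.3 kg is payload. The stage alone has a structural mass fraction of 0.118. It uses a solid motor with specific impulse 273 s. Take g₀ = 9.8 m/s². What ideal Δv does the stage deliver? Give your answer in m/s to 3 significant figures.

Δv ≈ 5350 m/s

Stage wet mass = m₀ − payload = 3,940 − 78.3 = 3,861.7 kg.
Stage dry mass = ε × stage wet mass = 0.118 × 3,861.7 = 455.681 kg.
Burnout mass m_f = stage dry + payload = 455.681 + 78.3 = 533.981 kg.
v_e = Isp · g₀ = 273 × 9.8 = 2675.4 m/s.
From the ideal rocket equation, Δv = v_e · ln(3,940/533.981) = 2675.4 × ln(7.379) = 2675.4 × 1.9986 ≈ 5347 m/s.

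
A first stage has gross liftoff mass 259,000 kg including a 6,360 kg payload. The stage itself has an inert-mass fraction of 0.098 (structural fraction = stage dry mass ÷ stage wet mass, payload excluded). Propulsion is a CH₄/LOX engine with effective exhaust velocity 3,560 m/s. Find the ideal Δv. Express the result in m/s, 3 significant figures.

Δv ≈ 7540 m/s

Stage wet mass = m₀ − payload = 259,000 − 6,360 = 252,640 kg.
Stage dry mass = ε × stage wet mass = 0.098 × 252,640 = 24,758.7 kg.
Burnout mass m_f = stage dry + payload = 24,758.7 + 6,360 = 31,118.7 kg.
Using Δv = v_e ln(m₀/m_f): Δv = v_e · ln(259,000/31,118.7) = 3560.0 × ln(8.323) = 3560.0 × 2.1190 ≈ 7544 m/s.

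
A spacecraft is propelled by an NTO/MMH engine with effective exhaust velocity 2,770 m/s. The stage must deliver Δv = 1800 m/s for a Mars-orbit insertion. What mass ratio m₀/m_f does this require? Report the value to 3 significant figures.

m₀/m_f = exp(Δv / v_e) = exp(1800 / 2770.0) = exp(0.6498) = 1.9152.

mass ratio ≈ 1.92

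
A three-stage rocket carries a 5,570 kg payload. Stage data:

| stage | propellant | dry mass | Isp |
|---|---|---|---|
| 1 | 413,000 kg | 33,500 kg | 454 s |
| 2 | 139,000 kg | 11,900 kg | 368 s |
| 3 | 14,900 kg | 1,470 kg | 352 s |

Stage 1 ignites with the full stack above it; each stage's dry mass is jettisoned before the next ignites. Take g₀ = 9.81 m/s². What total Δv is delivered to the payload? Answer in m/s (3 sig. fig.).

Δv ≈ 14700 m/s

Ignition mass of stage 1 = 413,000+33,500 + 139,000+11,900 + 14,900+1,470 + 5,570 = 619,340 kg.
Stage 1: m₀ = 619,340 kg, m_f = 619,340 − 413,000 = 206,340 kg; Δv = 454×9.81×ln(3.002) = 4453.7×1.0991 ≈ 4895 m/s.
Stage 2: m₀ = 172,840 kg, m_f = 172,840 − 139,000 = 33,840 kg; Δv = 368×9.81×ln(5.108) = 3610.1×1.6307 ≈ 5887 m/s.
Stage 3: m₀ = 21,940 kg, m_f = 21,940 − 14,900 = 7,040 kg; Δv = 352×9.81×ln(3.116) = 3453.1×1.1367 ≈ 3925 m/s.
Total Δv = 4895 + 5887 + 3925 = 14707 m/s.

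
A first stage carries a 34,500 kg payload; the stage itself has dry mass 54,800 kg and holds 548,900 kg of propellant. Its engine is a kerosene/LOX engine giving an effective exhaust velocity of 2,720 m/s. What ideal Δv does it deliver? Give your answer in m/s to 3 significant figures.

Δv ≈ 5350 m/s

m₀ = payload + dry + propellant = 34,500 + 54,800 + 548,900 = 638,200 kg.
m_f = payload + dry = 34,500 + 54,800 = 89,300 kg.
Δv = v_e · ln(m₀/m_f) = 2720.0 × ln(7.147) = 2720.0 × 1.9667 ≈ 5349.3 m/s.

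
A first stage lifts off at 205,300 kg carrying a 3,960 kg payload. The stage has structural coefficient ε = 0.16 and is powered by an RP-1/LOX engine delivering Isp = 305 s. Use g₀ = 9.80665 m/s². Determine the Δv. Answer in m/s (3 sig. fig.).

Stage wet mass = m₀ − payload = 205,300 − 3,960 = 201,340 kg.
Stage dry mass = ε × stage wet mass = 0.16 × 201,340 = 32,214.4 kg.
Burnout mass m_f = stage dry + payload = 32,214.4 + 3,960 = 36,174.4 kg.
v_e = Isp · g₀ = 305 × 9.80665 = 2991.0 m/s.
Δv = v_e · ln(205,300/36,174.4) = 2991.0 × ln(5.675) = 2991.0 × 1.7361 ≈ 5193 m/s.

Δv ≈ 5190 m/s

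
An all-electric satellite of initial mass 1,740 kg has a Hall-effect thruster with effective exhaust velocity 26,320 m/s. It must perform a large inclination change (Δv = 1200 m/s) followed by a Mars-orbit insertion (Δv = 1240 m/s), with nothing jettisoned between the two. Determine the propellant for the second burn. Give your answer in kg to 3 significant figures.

After the first burn: m = 1740 × exp(−1200/26320.0) = 1740 × 0.95543 = 1,662.45 kg.
After the second burn: m = 1,662.45 × exp(−1240/26320.0) = 1,662.45 × 0.95398 = 1,585.94 kg.
Second-burn propellant = 1,662.45 − 1,585.94 = 76.51 kg.

propellant for the second burn ≈ 76.5 kg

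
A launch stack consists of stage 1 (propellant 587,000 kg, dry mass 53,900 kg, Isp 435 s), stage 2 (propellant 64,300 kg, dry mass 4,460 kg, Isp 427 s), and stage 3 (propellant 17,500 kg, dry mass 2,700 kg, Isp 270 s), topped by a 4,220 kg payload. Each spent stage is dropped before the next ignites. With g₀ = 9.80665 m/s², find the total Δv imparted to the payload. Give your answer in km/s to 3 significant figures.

Ignition mass of stage 1 = 587,000+53,900 + 64,300+4,460 + 17,500+2,700 + 4,220 = 734,080 kg.
Stage 1: m₀ = 734,080 kg, m_f = 734,080 − 587,000 = 147,080 kg; Δv = 435×9.80665×ln(4.991) = 4265.9×1.6076 ≈ 6858 m/s.
Stage 2: m₀ = 93,180 kg, m_f = 93,180 − 64,300 = 28,880 kg; Δv = 427×9.80665×ln(3.226) = 4187.4×1.1714 ≈ 4905 m/s.
Stage 3: m₀ = 24,420 kg, m_f = 24,420 − 17,500 = 6,920 kg; Δv = 270×9.80665×ln(3.529) = 2647.8×1.2610 ≈ 3339 m/s.
Total Δv = 6858 + 4905 + 3339 = 15102 m/s.

Δv ≈ 15.1 km/s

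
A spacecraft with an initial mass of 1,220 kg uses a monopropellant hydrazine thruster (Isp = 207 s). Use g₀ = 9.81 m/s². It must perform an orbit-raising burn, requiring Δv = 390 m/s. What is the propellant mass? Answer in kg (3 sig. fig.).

v_e = Isp · g₀ = 207 × 9.81 = 2030.7 m/s.
By the Tsiolkovsky rocket equation, m₀/m_f = exp(Δv / v_e) = exp(390 / 2030.7) = exp(0.1921) = 1.2117.
m_f = 1,220 / 1.2117 = 1,006.85 kg, so propellant = m₀ − m_f = 1,220 − 1,006.85 = 213.15 kg.

propellant mass ≈ 213 kg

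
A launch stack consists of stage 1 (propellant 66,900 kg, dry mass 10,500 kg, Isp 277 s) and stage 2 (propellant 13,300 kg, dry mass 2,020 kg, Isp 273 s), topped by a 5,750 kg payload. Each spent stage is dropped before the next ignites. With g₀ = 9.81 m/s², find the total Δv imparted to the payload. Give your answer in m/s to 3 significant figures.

Δv ≈ 5760 m/s

Ignition mass of stage 1 = 66,900+10,500 + 13,300+2,020 + 5,750 = 98,470 kg.
Stage 1: m₀ = 98,470 kg, m_f = 98,470 − 66,900 = 31,570 kg; Δv = 277×9.81×ln(3.119) = 2717.4×1.1375 ≈ 3091 m/s.
Stage 2: m₀ = 21,070 kg, m_f = 21,070 − 13,300 = 7,770 kg; Δv = 273×9.81×ln(2.712) = 2678.1×0.9976 ≈ 2672 m/s.
Total Δv = 3091 + 2672 = 5763 m/s.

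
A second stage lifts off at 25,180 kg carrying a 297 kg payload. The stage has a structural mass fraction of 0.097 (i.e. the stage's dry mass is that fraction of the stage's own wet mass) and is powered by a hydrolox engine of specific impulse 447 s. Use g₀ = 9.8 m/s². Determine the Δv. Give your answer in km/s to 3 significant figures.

Stage wet mass = m₀ − payload = 25,180 − 297 = 24,883 kg.
Stage dry mass = ε × stage wet mass = 0.097 × 24,883 = 2,413.65 kg.
Burnout mass m_f = stage dry + payload = 2,413.65 + 297 = 2,710.65 kg.
v_e = Isp · g₀ = 447 × 9.8 = 4380.6 m/s.
Δv = v_e · ln(25,180/2,710.65) = 4380.6 × ln(9.289) = 4380.6 × 2.2289 ≈ 9764 m/s.

Δv ≈ 9.76 km/s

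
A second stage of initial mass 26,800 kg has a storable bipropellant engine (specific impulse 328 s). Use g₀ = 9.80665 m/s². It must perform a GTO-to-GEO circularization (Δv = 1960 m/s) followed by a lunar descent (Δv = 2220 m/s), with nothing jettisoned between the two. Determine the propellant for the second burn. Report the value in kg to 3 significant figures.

v_e = Isp · g₀ = 328 × 9.80665 = 3216.6 m/s.
After the first burn: m = 26800 × exp(−1960/3216.6) = 26800 × 0.54371 = 14,571.4 kg.
After the second burn: m = 14,571.4 × exp(−2220/3216.6) = 14,571.4 × 0.50149 = 7,307.41 kg.
Second-burn propellant = 14,571.4 − 7,307.41 = 7,263.99 kg.

propellant for the second burn ≈ 7260 kg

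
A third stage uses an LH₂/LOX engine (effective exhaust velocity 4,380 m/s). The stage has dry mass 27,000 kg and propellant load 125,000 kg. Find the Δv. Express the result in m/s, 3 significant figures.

m₀ = m_dry + m_prop = 27,000 + 125,000 = 152,000 kg.
By the Tsiolkovsky rocket equation, Δv = v_e · ln(m₀/m_f) = 4380.0 × ln(5.63) = 4380.0 × 1.7280 ≈ 7568.8 m/s.

Δv ≈ 7570 m/s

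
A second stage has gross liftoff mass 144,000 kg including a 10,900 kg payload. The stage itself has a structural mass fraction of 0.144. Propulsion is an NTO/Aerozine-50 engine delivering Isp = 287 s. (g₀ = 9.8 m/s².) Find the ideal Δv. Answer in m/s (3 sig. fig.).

Δv ≈ 4410 m/s

Stage wet mass = m₀ − payload = 144,000 − 10,900 = 133,100 kg.
Stage dry mass = ε × stage wet mass = 0.144 × 133,100 = 19,166.4 kg.
Burnout mass m_f = stage dry + payload = 19,166.4 + 10,900 = 30,066.4 kg.
v_e = Isp · g₀ = 287 × 9.8 = 2812.6 m/s.
Δv = v_e · ln(144,000/30,066.4) = 2812.6 × ln(4.789) = 2812.6 × 1.5664 ≈ 4406 m/s.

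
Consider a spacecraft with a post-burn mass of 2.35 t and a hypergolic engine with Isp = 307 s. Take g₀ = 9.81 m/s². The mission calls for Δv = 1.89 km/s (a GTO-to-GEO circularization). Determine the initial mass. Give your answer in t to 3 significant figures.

v_e = Isp · g₀ = 307 × 9.81 = 3011.7 m/s.
From the ideal rocket equation, m₀/m_f = exp(Δv / v_e) = exp(1890 / 3011.7) = exp(0.6276) = 1.8730.
m₀ = m_f × 1.8730 = 2.35 × 1.8730 = 4.40155 t.

initial mass ≈ 4.40 t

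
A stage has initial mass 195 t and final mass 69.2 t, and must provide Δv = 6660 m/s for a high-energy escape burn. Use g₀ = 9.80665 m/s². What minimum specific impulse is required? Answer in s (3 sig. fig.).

ln(m₀/m_f) = ln(195000/69200) = ln(2.818) = 1.0360.
v_e = Δv / ln(m₀/m_f) = 6660 / 1.0360 = 6428.6 m/s.
Isp = v_e / g₀ = 6428.6 / 9.80665 = 655.5 s.

Isp ≈ 656 s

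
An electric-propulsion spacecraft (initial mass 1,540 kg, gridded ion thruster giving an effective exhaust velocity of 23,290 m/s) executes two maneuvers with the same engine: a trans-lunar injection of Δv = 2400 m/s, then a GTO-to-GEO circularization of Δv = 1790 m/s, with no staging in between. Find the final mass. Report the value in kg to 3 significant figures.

final mass ≈ 1290 kg

After the first burn: m = 1540 × exp(−2400/23290.0) = 1540 × 0.90208 = 1,389.2 kg.
After the second burn: m = 1,389.2 × exp(−1790/23290.0) = 1,389.2 × 0.92602 = 1,286.43 kg.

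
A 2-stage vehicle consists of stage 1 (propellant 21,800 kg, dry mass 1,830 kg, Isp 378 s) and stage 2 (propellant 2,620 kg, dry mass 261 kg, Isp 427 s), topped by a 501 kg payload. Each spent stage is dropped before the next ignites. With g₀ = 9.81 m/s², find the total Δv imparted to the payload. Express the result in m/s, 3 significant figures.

Ignition mass of stage 1 = 21,800+1,830 + 2,620+261 + 501 = 27,012 kg.
Stage 1: m₀ = 27,012 kg, m_f = 27,012 − 21,800 = 5,212 kg; Δv = 378×9.81×ln(5.183) = 3708.2×1.6453 ≈ 6101 m/s.
Stage 2: m₀ = 3,382 kg, m_f = 3,382 − 2,620 = 762 kg; Δv = 427×9.81×ln(4.438) = 4188.9×1.4903 ≈ 6243 m/s.
Total Δv = 6101 + 6243 = 12344 m/s.

Δv ≈ 12300 m/s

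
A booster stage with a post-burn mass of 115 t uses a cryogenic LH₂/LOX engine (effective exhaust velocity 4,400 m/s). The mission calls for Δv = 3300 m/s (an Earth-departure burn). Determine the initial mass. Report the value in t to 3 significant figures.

Rocket equation: m₀/m_f = exp(Δv / v_e) = exp(3300 / 4400.0) = exp(0.7500) = 2.1170.
m₀ = m_f × 2.1170 = 115 × 2.1170 = 243.455 t.

initial mass ≈ 243 t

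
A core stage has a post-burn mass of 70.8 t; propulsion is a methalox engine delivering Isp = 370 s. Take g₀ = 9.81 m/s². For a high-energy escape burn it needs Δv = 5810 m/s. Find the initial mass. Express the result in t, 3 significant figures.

v_e = Isp · g₀ = 370 × 9.81 = 3629.7 m/s.
m₀/m_f = exp(Δv / v_e) = exp(5810 / 3629.7) = exp(1.6007) = 4.9564.
m₀ = m_f × 4.9564 = 70.8 × 4.9564 = 350.913 t.

initial mass ≈ 351 t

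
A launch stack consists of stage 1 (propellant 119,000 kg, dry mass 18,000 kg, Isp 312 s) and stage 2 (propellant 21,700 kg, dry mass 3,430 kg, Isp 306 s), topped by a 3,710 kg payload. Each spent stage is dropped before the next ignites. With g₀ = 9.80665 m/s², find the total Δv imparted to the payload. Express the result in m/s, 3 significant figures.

Ignition mass of stage 1 = 119,000+18,000 + 21,700+3,430 + 3,710 = 165,840 kg.
Stage 1: m₀ = 165,840 kg, m_f = 165,840 − 119,000 = 46,840 kg; Δv = 312×9.80665×ln(3.541) = 3059.7×1.2643 ≈ 3868 m/s.
Stage 2: m₀ = 28,840 kg, m_f = 28,840 − 21,700 = 7,140 kg; Δv = 306×9.80665×ln(4.039) = 3000.8×1.3961 ≈ 4189 m/s.
Total Δv = 3868 + 4189 = 8057 m/s.

Δv ≈ 8060 m/s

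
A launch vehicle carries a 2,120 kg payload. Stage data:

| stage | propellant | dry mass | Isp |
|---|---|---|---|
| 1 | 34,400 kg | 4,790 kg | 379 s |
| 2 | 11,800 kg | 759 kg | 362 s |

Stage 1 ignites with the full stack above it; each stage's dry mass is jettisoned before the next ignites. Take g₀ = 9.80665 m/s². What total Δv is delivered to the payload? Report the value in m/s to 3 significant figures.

Δv ≈ 9570 m/s

Ignition mass of stage 1 = 34,400+4,790 + 11,800+759 + 2,120 = 53,869 kg.
Stage 1: m₀ = 53,869 kg, m_f = 53,869 − 34,400 = 19,469 kg; Δv = 379×9.80665×ln(2.767) = 3716.7×1.0177 ≈ 3783 m/s.
Stage 2: m₀ = 14,679 kg, m_f = 14,679 − 11,800 = 2,879 kg; Δv = 362×9.80665×ln(5.099) = 3550.0×1.6290 ≈ 5783 m/s.
Total Δv = 3783 + 5783 = 9566 m/s.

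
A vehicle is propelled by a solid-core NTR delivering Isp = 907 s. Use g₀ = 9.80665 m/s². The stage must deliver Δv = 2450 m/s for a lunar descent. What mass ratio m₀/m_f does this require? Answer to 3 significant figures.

mass ratio ≈ 1.32

v_e = Isp · g₀ = 907 × 9.80665 = 8894.6 m/s.
By the Tsiolkovsky rocket equation, m₀/m_f = exp(Δv / v_e) = exp(2450 / 8894.6) = exp(0.2754) = 1.3171.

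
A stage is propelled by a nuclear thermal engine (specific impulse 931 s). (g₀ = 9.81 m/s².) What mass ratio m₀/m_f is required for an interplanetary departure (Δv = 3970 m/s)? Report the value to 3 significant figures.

v_e = Isp · g₀ = 931 × 9.81 = 9133.1 m/s.
m₀/m_f = exp(Δv / v_e) = exp(3970 / 9133.1) = exp(0.4347) = 1.5445.

mass ratio ≈ 1.54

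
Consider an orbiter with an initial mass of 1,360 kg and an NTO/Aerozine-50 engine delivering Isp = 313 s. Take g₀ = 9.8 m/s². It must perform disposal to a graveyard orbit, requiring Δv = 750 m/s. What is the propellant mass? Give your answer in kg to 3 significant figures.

v_e = Isp · g₀ = 313 × 9.8 = 3067.4 m/s.
m₀/m_f = exp(Δv / v_e) = exp(750 / 3067.4) = exp(0.2445) = 1.2770.
m_f = 1,360 / 1.2770 = 1,065 kg, so propellant = m₀ − m_f = 1,360 − 1,065 = 295 kg.

propellant mass ≈ 295 kg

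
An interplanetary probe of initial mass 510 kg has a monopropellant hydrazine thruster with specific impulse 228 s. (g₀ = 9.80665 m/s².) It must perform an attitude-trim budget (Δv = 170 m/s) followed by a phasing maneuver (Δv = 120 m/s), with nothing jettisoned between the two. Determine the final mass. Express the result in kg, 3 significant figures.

final mass ≈ 448 kg

v_e = Isp · g₀ = 228 × 9.80665 = 2235.9 m/s.
After the first burn: m = 510 × exp(−170/2235.9) = 510 × 0.92679 = 472.663 kg.
After the second burn: m = 472.663 × exp(−120/2235.9) = 472.663 × 0.94775 = 447.966 kg.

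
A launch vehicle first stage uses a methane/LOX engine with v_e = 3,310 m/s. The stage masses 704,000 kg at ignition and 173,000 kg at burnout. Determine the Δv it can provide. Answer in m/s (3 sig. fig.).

By the Tsiolkovsky rocket equation, Δv = v_e · ln(m₀/m_f) = 3310.0 × ln(4.069) = 3310.0 × 1.4035 ≈ 4645.5 m/s.

Δv ≈ 4650 m/s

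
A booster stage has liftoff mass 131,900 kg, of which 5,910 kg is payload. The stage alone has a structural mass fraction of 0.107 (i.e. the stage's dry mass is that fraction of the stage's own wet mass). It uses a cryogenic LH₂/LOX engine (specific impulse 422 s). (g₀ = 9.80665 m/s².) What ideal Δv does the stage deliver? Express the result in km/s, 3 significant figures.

Stage wet mass = m₀ − payload = 131,900 − 5,910 = 125,990 kg.
Stage dry mass = ε × stage wet mass = 0.107 × 125,990 = 13,480.9 kg.
Burnout mass m_f = stage dry + payload = 13,480.9 + 5,910 = 19,390.9 kg.
v_e = Isp · g₀ = 422 × 9.80665 = 4138.4 m/s.
Rocket equation: Δv = v_e · ln(131,900/19,390.9) = 4138.4 × ln(6.802) = 4138.4 × 1.9172 ≈ 7934 m/s.

Δv ≈ 7.93 km/s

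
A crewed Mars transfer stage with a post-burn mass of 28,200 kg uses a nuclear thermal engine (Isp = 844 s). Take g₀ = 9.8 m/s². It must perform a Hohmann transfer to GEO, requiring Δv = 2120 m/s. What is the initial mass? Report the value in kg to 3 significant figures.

v_e = Isp · g₀ = 844 × 9.8 = 8271.2 m/s.
From the ideal rocket equation, m₀/m_f = exp(Δv / v_e) = exp(2120 / 8271.2) = exp(0.2563) = 1.2922.
m₀ = m_f × 1.2922 = 28,200 × 1.2922 = 36,440 kg.

initial mass ≈ 36400 kg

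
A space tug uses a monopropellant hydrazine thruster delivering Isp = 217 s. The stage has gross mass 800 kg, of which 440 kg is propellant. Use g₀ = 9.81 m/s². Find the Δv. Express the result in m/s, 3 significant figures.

v_e = Isp · g₀ = 217 × 9.81 = 2128.8 m/s.
m_f = m₀ − m_prop = 800 − 440 = 360 kg.
By the Tsiolkovsky rocket equation, Δv = v_e · ln(m₀/m_f) = 2128.8 × ln(2.222) = 2128.8 × 0.7985 ≈ 1699.8 m/s.

Δv ≈ 1700 m/s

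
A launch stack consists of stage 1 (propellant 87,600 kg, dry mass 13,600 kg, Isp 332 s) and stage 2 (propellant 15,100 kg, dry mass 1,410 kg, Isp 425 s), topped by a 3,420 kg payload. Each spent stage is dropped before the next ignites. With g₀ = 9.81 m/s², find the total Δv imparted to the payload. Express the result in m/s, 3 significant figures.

Ignition mass of stage 1 = 87,600+13,600 + 15,100+1,410 + 3,420 = 121,130 kg.
Stage 1: m₀ = 121,130 kg, m_f = 121,130 − 87,600 = 33,530 kg; Δv = 332×9.81×ln(3.613) = 3256.9×1.2844 ≈ 4183 m/s.
Stage 2: m₀ = 19,930 kg, m_f = 19,930 − 15,100 = 4,830 kg; Δv = 425×9.81×ln(4.126) = 4169.2×1.4174 ≈ 5909 m/s.
Total Δv = 4183 + 5909 = 10092 m/s.

Δv ≈ 10100 m/s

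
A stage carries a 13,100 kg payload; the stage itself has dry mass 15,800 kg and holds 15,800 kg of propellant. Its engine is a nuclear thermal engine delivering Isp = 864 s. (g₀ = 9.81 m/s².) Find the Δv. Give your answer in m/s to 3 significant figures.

Δv ≈ 3700 m/s

v_e = Isp · g₀ = 864 × 9.81 = 8475.8 m/s.
m₀ = payload + dry + propellant = 13,100 + 15,800 + 15,800 = 44,700 kg.
m_f = payload + dry = 13,100 + 15,800 = 28,900 kg.
Δv = v_e · ln(m₀/m_f) = 8475.8 × ln(1.547) = 8475.8 × 0.4361 ≈ 3696.6 m/s.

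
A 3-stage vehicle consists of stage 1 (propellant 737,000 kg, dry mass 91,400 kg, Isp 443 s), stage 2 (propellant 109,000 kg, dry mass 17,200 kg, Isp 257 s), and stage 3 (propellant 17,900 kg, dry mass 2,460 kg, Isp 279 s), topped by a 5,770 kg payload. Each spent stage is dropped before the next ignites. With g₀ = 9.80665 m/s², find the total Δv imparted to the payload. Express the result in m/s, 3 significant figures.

Δv ≈ 12400 m/s

Ignition mass of stage 1 = 737,000+91,400 + 109,000+17,200 + 17,900+2,460 + 5,770 = 980,730 kg.
Stage 1: m₀ = 980,730 kg, m_f = 980,730 − 737,000 = 243,730 kg; Δv = 443×9.80665×ln(4.024) = 4344.3×1.3922 ≈ 6048 m/s.
Stage 2: m₀ = 152,330 kg, m_f = 152,330 − 109,000 = 43,330 kg; Δv = 257×9.80665×ln(3.516) = 2520.3×1.2572 ≈ 3169 m/s.
Stage 3: m₀ = 26,130 kg, m_f = 26,130 − 17,900 = 8,230 kg; Δv = 279×9.80665×ln(3.175) = 2736.1×1.1553 ≈ 3161 m/s.
Total Δv = 6048 + 3169 + 3161 = 12378 m/s.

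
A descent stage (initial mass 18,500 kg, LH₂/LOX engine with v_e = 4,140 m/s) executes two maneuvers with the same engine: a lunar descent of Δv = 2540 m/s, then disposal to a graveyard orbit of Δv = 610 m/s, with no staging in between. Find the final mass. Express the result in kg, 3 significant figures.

After the first burn: m = 18500 × exp(−2540/4140.0) = 18500 × 0.54144 = 10,016.6 kg.
After the second burn: m = 10,016.6 × exp(−610/4140.0) = 10,016.6 × 0.86300 = 8,644.33 kg.

final mass ≈ 8640 kg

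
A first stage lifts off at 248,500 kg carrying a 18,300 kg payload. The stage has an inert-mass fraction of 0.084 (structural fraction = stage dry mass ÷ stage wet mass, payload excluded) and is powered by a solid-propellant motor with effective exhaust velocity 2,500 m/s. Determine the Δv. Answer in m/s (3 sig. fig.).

Stage wet mass = m₀ − payload = 248,500 − 18,300 = 230,200 kg.
Stage dry mass = ε × stage wet mass = 0.084 × 230,200 = 19,336.8 kg.
Burnout mass m_f = stage dry + payload = 19,336.8 + 18,300 = 37,636.8 kg.
Δv = v_e · ln(248,500/37,636.8) = 2500.0 × ln(6.603) = 2500.0 × 1.8875 ≈ 4719 m/s.

Δv ≈ 4720 m/s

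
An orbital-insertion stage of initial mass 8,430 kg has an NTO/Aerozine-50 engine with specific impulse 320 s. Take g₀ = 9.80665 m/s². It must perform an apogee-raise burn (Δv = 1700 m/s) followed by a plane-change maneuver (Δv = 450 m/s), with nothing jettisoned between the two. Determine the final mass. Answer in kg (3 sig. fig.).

v_e = Isp · g₀ = 320 × 9.80665 = 3138.1 m/s.
After the first burn: m = 8430 × exp(−1700/3138.1) = 8430 × 0.58174 = 4,904.07 kg.
After the second burn: m = 4,904.07 × exp(−450/3138.1) = 4,904.07 × 0.86641 = 4,248.94 kg.

final mass ≈ 4250 kg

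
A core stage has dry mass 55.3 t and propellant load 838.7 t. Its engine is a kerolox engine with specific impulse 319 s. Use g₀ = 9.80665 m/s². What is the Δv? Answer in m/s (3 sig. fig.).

Δv ≈ 8710 m/s

v_e = Isp · g₀ = 319 × 9.80665 = 3128.3 m/s.
m₀ = m_dry + m_prop = 55.3 + 838.7 = 894 t.
Using Δv = v_e ln(m₀/m_f): Δv = v_e · ln(m₀/m_f) = 3128.3 × ln(16.17) = 3128.3 × 2.7829 ≈ 8705.9 m/s.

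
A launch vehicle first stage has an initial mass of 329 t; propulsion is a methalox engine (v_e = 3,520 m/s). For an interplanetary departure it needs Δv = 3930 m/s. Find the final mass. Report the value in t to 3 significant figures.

final mass ≈ 108 t

By the Tsiolkovsky rocket equation, m₀/m_f = exp(Δv / v_e) = exp(3930 / 3520.0) = exp(1.1165) = 3.0541.
m_f = m₀ / 3.0541 = 329 / 3.0541 = 107.724 t.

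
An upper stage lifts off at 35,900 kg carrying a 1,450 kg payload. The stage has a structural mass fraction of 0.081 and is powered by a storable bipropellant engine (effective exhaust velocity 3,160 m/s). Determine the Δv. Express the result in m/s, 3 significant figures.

Stage wet mass = m₀ − payload = 35,900 − 1,450 = 34,450 kg.
Stage dry mass = ε × stage wet mass = 0.081 × 34,450 = 2,790.45 kg.
Burnout mass m_f = stage dry + payload = 2,790.45 + 1,450 = 4,240.45 kg.
Δv = v_e · ln(35,900/4,240.45) = 3160.0 × ln(8.466) = 3160.0 × 2.1361 ≈ 6750 m/s.

Δv ≈ 6750 m/s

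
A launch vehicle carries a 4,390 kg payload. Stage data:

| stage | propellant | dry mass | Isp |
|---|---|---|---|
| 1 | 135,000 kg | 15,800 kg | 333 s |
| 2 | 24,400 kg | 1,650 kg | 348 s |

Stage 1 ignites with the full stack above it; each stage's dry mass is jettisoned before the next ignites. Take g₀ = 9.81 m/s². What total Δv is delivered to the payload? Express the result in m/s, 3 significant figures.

Ignition mass of stage 1 = 135,000+15,800 + 24,400+1,650 + 4,390 = 181,240 kg.
Stage 1: m₀ = 181,240 kg, m_f = 181,240 − 135,000 = 46,240 kg; Δv = 333×9.81×ln(3.92) = 3266.7×1.3660 ≈ 4462 m/s.
Stage 2: m₀ = 30,440 kg, m_f = 30,440 − 24,400 = 6,040 kg; Δv = 348×9.81×ln(5.04) = 3413.9×1.6174 ≈ 5521 m/s.
Total Δv = 4462 + 5521 = 9983 m/s.

Δv ≈ 9980 m/s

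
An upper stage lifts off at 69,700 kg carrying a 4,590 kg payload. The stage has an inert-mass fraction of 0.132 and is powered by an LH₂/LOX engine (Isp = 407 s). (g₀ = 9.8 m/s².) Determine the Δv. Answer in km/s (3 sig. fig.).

Stage wet mass = m₀ − payload = 69,700 − 4,590 = 65,110 kg.
Stage dry mass = ε × stage wet mass = 0.132 × 65,110 = 8,594.52 kg.
Burnout mass m_f = stage dry + payload = 8,594.52 + 4,590 = 13,184.52 kg.
v_e = Isp · g₀ = 407 × 9.8 = 3988.6 m/s.
Δv = v_e · ln(69,700/13,184.52) = 3988.6 × ln(5.287) = 3988.6 × 1.6652 ≈ 6642 m/s.

Δv ≈ 6.64 km/s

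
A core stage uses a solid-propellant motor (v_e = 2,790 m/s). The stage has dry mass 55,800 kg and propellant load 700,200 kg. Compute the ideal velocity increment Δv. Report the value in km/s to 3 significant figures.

Δv ≈ 7.27 km/s

m₀ = m_dry + m_prop = 55,800 + 700,200 = 756,000 kg.
Δv = v_e · ln(m₀/m_f) = 2790.0 × ln(13.55) = 2790.0 × 2.6063 ≈ 7271.5 m/s.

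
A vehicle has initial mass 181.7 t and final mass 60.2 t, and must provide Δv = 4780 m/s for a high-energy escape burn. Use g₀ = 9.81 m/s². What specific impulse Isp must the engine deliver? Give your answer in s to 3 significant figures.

ln(m₀/m_f) = ln(181700/60200) = ln(3.018) = 1.1047.
From the ideal rocket equation, v_e = Δv / ln(m₀/m_f) = 4780 / 1.1047 = 4327.0 m/s.
Isp = v_e / g₀ = 4327.0 / 9.81 = 441.1 s.

Isp ≈ 441 s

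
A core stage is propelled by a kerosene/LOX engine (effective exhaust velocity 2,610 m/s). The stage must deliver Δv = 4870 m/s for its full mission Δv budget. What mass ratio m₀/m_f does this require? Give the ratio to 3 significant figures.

mass ratio ≈ 6.46

m₀/m_f = exp(Δv / v_e) = exp(4870 / 2610.0) = exp(1.8659) = 6.4618.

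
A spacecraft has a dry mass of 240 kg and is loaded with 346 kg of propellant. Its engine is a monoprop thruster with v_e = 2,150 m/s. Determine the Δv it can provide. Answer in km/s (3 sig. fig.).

Δv ≈ 1.92 km/s

m₀ = m_dry + m_prop = 240 + 346 = 586 kg.
Using Δv = v_e ln(m₀/m_f): Δv = v_e · ln(m₀/m_f) = 2150.0 × ln(2.442) = 2150.0 × 0.8927 ≈ 1919.3 m/s.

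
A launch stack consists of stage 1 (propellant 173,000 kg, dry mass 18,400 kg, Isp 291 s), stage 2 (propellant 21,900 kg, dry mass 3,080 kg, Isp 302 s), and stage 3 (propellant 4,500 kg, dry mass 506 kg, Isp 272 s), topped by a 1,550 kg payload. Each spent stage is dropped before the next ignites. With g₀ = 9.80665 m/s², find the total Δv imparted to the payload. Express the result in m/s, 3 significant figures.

Ignition mass of stage 1 = 173,000+18,400 + 21,900+3,080 + 4,500+506 + 1,550 = 222,936 kg.
Stage 1: m₀ = 222,936 kg, m_f = 222,936 − 173,000 = 49,936 kg; Δv = 291×9.80665×ln(4.464) = 2853.7×1.4961 ≈ 4270 m/s.
Stage 2: m₀ = 31,536 kg, m_f = 31,536 − 21,900 = 9,636 kg; Δv = 302×9.80665×ln(3.273) = 2961.6×1.1856 ≈ 3511 m/s.
Stage 3: m₀ = 6,556 kg, m_f = 6,556 − 4,500 = 2,056 kg; Δv = 272×9.80665×ln(3.189) = 2667.4×1.1596 ≈ 3093 m/s.
Total Δv = 4270 + 3511 + 3093 = 10874 m/s.

Δv ≈ 10900 m/s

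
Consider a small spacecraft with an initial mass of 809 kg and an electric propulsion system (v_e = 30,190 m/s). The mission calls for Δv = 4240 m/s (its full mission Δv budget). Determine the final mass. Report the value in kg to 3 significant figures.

final mass ≈ 703 kg

From the ideal rocket equation, m₀/m_f = exp(Δv / v_e) = exp(4240 / 30190.0) = exp(0.1404) = 1.1508.
m_f = m₀ / 1.1508 = 809 / 1.1508 = 702.989 kg.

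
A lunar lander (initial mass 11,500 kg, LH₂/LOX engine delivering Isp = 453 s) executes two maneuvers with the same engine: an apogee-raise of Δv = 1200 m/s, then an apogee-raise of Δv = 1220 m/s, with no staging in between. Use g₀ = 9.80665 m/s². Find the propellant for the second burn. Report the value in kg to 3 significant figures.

v_e = Isp · g₀ = 453 × 9.80665 = 4442.4 m/s.
After the first burn: m = 11500 × exp(−1200/4442.4) = 11500 × 0.76329 = 8,777.84 kg.
After the second burn: m = 8,777.84 × exp(−1220/4442.4) = 8,777.84 × 0.75986 = 6,669.93 kg.
Second-burn propellant = 8,777.84 − 6,669.93 = 2,107.91 kg.

propellant for the second burn ≈ 2110 kg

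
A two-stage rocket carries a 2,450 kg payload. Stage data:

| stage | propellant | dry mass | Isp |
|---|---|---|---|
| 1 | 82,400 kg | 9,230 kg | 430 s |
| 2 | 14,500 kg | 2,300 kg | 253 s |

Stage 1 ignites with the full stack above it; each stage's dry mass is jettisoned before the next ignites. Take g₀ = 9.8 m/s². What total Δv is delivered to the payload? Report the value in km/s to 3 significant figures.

Ignition mass of stage 1 = 82,400+9,230 + 14,500+2,300 + 2,450 = 110,880 kg.
Stage 1: m₀ = 110,880 kg, m_f = 110,880 − 82,400 = 28,480 kg; Δv = 430×9.8×ln(3.893) = 4214.0×1.3592 ≈ 5728 m/s.
Stage 2: m₀ = 19,250 kg, m_f = 19,250 − 14,500 = 4,750 kg; Δv = 253×9.8×ln(4.053) = 2479.4×1.3994 ≈ 3470 m/s.
Total Δv = 5728 + 3470 = 9198 m/s.

Δv ≈ 9.20 km/s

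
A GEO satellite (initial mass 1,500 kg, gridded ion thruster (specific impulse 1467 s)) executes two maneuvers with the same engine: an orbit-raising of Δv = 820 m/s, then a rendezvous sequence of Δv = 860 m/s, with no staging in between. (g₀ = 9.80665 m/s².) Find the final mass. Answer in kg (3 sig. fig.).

v_e = Isp · g₀ = 1467 × 9.80665 = 14386.4 m/s.
After the first burn: m = 1500 × exp(−820/14386.4) = 1500 × 0.94460 = 1,416.9 kg.
After the second burn: m = 1,416.9 × exp(−860/14386.4) = 1,416.9 × 0.94197 = 1,334.68 kg.

final mass ≈ 1330 kg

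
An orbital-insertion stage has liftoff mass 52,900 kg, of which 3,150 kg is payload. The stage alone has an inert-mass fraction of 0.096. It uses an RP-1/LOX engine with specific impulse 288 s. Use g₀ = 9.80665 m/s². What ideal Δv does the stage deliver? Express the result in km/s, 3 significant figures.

Δv ≈ 5.36 km/s

Stage wet mass = m₀ − payload = 52,900 − 3,150 = 49,750 kg.
Stage dry mass = ε × stage wet mass = 0.096 × 49,750 = 4,776 kg.
Burnout mass m_f = stage dry + payload = 4,776 + 3,150 = 7,926 kg.
v_e = Isp · g₀ = 288 × 9.80665 = 2824.3 m/s.
Using Δv = v_e ln(m₀/m_f): Δv = v_e · ln(52,900/7,926) = 2824.3 × ln(6.674) = 2824.3 × 1.8983 ≈ 5361 m/s.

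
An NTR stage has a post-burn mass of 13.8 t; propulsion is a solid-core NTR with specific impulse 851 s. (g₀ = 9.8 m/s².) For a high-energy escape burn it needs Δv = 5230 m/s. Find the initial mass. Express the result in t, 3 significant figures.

v_e = Isp · g₀ = 851 × 9.8 = 8339.8 m/s.
Using Δv = v_e ln(m₀/m_f): m₀/m_f = exp(Δv / v_e) = exp(5230 / 8339.8) = exp(0.6271) = 1.8722.
m₀ = m_f × 1.8722 = 13.8 × 1.8722 = 25.8364 t.

initial mass ≈ 25.8 t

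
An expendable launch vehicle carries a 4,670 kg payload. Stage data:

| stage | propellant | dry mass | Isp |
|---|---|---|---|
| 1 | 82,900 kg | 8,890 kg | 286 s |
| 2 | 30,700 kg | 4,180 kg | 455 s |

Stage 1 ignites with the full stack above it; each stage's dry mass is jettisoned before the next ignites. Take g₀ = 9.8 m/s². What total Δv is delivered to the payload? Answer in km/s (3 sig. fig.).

Ignition mass of stage 1 = 82,900+8,890 + 30,700+4,180 + 4,670 = 131,340 kg.
Stage 1: m₀ = 131,340 kg, m_f = 131,340 − 82,900 = 48,440 kg; Δv = 286×9.8×ln(2.711) = 2802.8×0.9975 ≈ 2796 m/s.
Stage 2: m₀ = 39,550 kg, m_f = 39,550 − 30,700 = 8,850 kg; Δv = 455×9.8×ln(4.469) = 4459.0×1.4971 ≈ 6676 m/s.
Total Δv = 2796 + 6676 = 9472 m/s.

Δv ≈ 9.47 km/s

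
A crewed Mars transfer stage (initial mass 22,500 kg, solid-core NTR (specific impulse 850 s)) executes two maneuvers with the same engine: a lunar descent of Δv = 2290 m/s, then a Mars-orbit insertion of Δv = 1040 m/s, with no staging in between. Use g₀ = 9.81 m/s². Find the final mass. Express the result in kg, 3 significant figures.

final mass ≈ 15100 kg

v_e = Isp · g₀ = 850 × 9.81 = 8338.5 m/s.
After the first burn: m = 22500 × exp(−2290/8338.5) = 22500 × 0.75985 = 17,096.6 kg.
After the second burn: m = 17,096.6 × exp(−1040/8338.5) = 17,096.6 × 0.88274 = 15,091.9 kg.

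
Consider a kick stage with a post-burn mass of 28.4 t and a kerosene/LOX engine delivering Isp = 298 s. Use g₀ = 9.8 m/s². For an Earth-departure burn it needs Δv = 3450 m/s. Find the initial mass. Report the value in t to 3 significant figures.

initial mass ≈ 92.5 t

v_e = Isp · g₀ = 298 × 9.8 = 2920.4 m/s.
Rocket equation: m₀/m_f = exp(Δv / v_e) = exp(3450 / 2920.4) = exp(1.1813) = 3.2588.
m₀ = m_f × 3.2588 = 28.4 × 3.2588 = 92.5499 t.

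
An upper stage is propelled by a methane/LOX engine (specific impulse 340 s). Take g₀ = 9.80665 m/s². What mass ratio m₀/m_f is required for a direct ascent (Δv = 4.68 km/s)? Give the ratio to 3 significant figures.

v_e = Isp · g₀ = 340 × 9.80665 = 3334.3 m/s.
m₀/m_f = exp(Δv / v_e) = exp(4680 / 3334.3) = exp(1.4036) = 4.0699.

mass ratio ≈ 4.07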